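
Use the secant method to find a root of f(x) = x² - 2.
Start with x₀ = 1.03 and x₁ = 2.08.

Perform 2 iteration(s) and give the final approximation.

f(x) = x² - 2
x₀ = 1.03, x₁ = 2.08

Secant formula: x_{n+1} = x_n - f(x_n)(x_n - x_{n-1})/(f(x_n) - f(x_{n-1}))

Iteration 1:
  f(1.030000) = -0.939100
  f(2.080000) = 2.326400
  x_2 = 2.080000 - 2.326400×(2.080000 - 1.030000)/(2.326400 - (-0.939100))
       = 1.331961
Iteration 2:
  f(2.080000) = 2.326400
  f(1.331961) = -0.225879
  x_3 = 1.331961 - (-0.225879)×(1.331961 - 2.080000)/(-0.225879 - 2.326400)
       = 1.398163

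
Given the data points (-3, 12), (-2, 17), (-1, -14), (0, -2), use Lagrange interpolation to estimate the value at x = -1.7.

Lagrange interpolation formula:
P(x) = Σ yᵢ × Lᵢ(x)
where Lᵢ(x) = Π_{j≠i} (x - xⱼ)/(xᵢ - xⱼ)

L_0(-1.7) = (-1.7 - (-2))/(-3 - (-2)) × (-1.7 - (-1))/(-3 - (-1)) × (-1.7 - 0)/(-3 - 0) = -0.059500
L_1(-1.7) = (-1.7 - (-3))/(-2 - (-3)) × (-1.7 - (-1))/(-2 - (-1)) × (-1.7 - 0)/(-2 - 0) = 0.773500
L_2(-1.7) = (-1.7 - (-3))/(-1 - (-3)) × (-1.7 - (-2))/(-1 - (-2)) × (-1.7 - 0)/(-1 - 0) = 0.331500
L_3(-1.7) = (-1.7 - (-3))/(0 - (-3)) × (-1.7 - (-2))/(0 - (-2)) × (-1.7 - (-1))/(0 - (-1)) = -0.045500

P(-1.7) = 12×L_0(-1.7) + 17×L_1(-1.7) + (-14)×L_2(-1.7) + (-2)×L_3(-1.7)
P(-1.7) = 7.885500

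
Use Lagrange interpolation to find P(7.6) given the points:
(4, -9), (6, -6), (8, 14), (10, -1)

Lagrange interpolation formula:
P(x) = Σ yᵢ × Lᵢ(x)
where Lᵢ(x) = Π_{j≠i} (x - xⱼ)/(xᵢ - xⱼ)

L_0(7.6) = (7.6 - 6)/(4 - 6) × (7.6 - 8)/(4 - 8) × (7.6 - 10)/(4 - 10) = -0.032000
L_1(7.6) = (7.6 - 4)/(6 - 4) × (7.6 - 8)/(6 - 8) × (7.6 - 10)/(6 - 10) = 0.216000
L_2(7.6) = (7.6 - 4)/(8 - 4) × (7.6 - 6)/(8 - 6) × (7.6 - 10)/(8 - 10) = 0.864000
L_3(7.6) = (7.6 - 4)/(10 - 4) × (7.6 - 6)/(10 - 6) × (7.6 - 8)/(10 - 8) = -0.048000

P(7.6) = (-9)×L_0(7.6) + (-6)×L_1(7.6) + 14×L_2(7.6) + (-1)×L_3(7.6)
P(7.6) = 11.136000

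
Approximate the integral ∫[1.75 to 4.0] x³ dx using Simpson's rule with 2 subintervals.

f(x) = x³
a = 1.75, b = 4.0, n = 2
h = (b - a)/n = 1.125000

Simpson's rule: (h/3)[f(x₀) + 4f(x₁) + 2f(x₂) + ... + f(xₙ)]

x_0 = 1.7500, f(x_0) = 5.359375, coefficient = 1
x_1 = 2.8750, f(x_1) = 23.763672, coefficient = 4
x_2 = 4.0000, f(x_2) = 64.000000, coefficient = 1

I ≈ (1.125000/3) × 164.414062 = 61.655273
Exact value: 61.655273
Error: 0.000000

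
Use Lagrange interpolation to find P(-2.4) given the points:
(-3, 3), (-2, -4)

Lagrange interpolation formula:
P(x) = Σ yᵢ × Lᵢ(x)
where Lᵢ(x) = Π_{j≠i} (x - xⱼ)/(xᵢ - xⱼ)

L_0(-2.4) = (-2.4 - (-2))/(-3 - (-2)) = 0.400000
L_1(-2.4) = (-2.4 - (-3))/(-2 - (-3)) = 0.600000

P(-2.4) = 3×L_0(-2.4) + (-4)×L_1(-2.4)
P(-2.4) = -1.200000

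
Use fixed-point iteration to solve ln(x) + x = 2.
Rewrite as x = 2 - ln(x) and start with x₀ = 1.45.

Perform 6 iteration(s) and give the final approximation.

Equation: ln(x) + x = 2
Fixed-point form: x = 2 - ln(x)
x₀ = 1.45

x_1 = g(1.450000) = 1.628436
x_2 = g(1.628436) = 1.512380
x_3 = g(1.512380) = 1.586316
x_4 = g(1.586316) = 1.538586
x_5 = g(1.538586) = 1.569136
x_6 = g(1.569136) = 1.549475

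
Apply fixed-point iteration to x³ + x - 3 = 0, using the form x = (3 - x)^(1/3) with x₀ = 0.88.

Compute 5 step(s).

Equation: x³ + x - 3 = 0
Fixed-point form: x = (3 - x)^(1/3)
x₀ = 0.88

x_1 = g(0.880000) = 1.284632
x_2 = g(1.284632) = 1.197069
x_3 = g(1.197069) = 1.217100
x_4 = g(1.217100) = 1.212576
x_5 = g(1.212576) = 1.213601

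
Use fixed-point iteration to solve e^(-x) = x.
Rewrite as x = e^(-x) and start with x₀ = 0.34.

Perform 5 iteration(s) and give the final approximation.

Equation: e^(-x) = x
Fixed-point form: x = e^(-x)
x₀ = 0.34

x_1 = g(0.340000) = 0.711770
x_2 = g(0.711770) = 0.490775
x_3 = g(0.490775) = 0.612152
x_4 = g(0.612152) = 0.542183
x_5 = g(0.542183) = 0.581478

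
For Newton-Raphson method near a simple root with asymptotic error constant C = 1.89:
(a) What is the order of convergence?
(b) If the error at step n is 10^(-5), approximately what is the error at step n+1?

(a) Newton-Raphson has quadratic (order 2) convergence near simple roots.
    This means |e_{n+1}| ≈ C|e_n|².

(b) With |e_n| = 10^(-5) and C = 1.89:
    |e_{n+1}| ≈ 1.89 × (10^(-5))² = 1.89 × 10^(-10)

(a) 2 (quadratic); (b) |e_{n+1}| ≈ 1.890e-10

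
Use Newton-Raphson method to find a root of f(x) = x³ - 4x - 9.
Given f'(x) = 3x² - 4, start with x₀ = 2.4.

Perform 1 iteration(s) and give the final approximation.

f(x) = x³ - 4x - 9
f'(x) = 3x² - 4
x₀ = 2.4

Newton-Raphson formula: x_{n+1} = x_n - f(x_n)/f'(x_n)

Iteration 1:
  f(2.400000) = -4.776000
  f'(2.400000) = 13.280000
  x_1 = 2.400000 - (-4.776000)/13.280000 = 2.759639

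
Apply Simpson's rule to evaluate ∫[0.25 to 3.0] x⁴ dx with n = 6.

f(x) = x⁴
a = 0.25, b = 3.0, n = 6
h = (b - a)/n = 0.458333

Simpson's rule: (h/3)[f(x₀) + 4f(x₁) + 2f(x₂) + ... + f(xₙ)]

x_0 = 0.2500, f(x_0) = 0.003906, coefficient = 1
x_1 = 0.7083, f(x_1) = 0.251739, coefficient = 4
x_2 = 1.1667, f(x_2) = 1.852623, coefficient = 2
x_3 = 1.6250, f(x_3) = 6.972900, coefficient = 4
x_4 = 2.0833, f(x_4) = 18.838011, coefficient = 2
x_5 = 2.5417, f(x_5) = 41.732497, coefficient = 4
x_6 = 3.0000, f(x_6) = 81.000000, coefficient = 1

I ≈ (0.458333/3) × 318.213723 = 48.615985
Exact value: 48.599805
Error: 0.016181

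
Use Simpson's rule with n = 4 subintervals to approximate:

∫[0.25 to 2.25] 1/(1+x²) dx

f(x) = 1/(1+x²)
a = 0.25, b = 2.25, n = 4
h = (b - a)/n = 0.500000

Simpson's rule: (h/3)[f(x₀) + 4f(x₁) + 2f(x₂) + ... + f(xₙ)]

x_0 = 0.2500, f(x_0) = 0.941176, coefficient = 1
x_1 = 0.7500, f(x_1) = 0.640000, coefficient = 4
x_2 = 1.2500, f(x_2) = 0.390244, coefficient = 2
x_3 = 1.7500, f(x_3) = 0.246154, coefficient = 4
x_4 = 2.2500, f(x_4) = 0.164948, coefficient = 1

I ≈ (0.500000/3) × 5.431228 = 0.905205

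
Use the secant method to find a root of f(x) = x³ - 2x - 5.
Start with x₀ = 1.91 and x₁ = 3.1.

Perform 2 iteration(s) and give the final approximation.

f(x) = x³ - 2x - 5
x₀ = 1.91, x₁ = 3.1

Secant formula: x_{n+1} = x_n - f(x_n)(x_n - x_{n-1})/(f(x_n) - f(x_{n-1}))

Iteration 1:
  f(1.910000) = -1.852129
  f(3.100000) = 18.591000
  x_2 = 3.100000 - 18.591000×(3.100000 - 1.910000)/(18.591000 - (-1.852129))
       = 2.017813
Iteration 2:
  f(3.100000) = 18.591000
  f(2.017813) = -0.819961
  x_3 = 2.017813 - (-0.819961)×(2.017813 - 3.100000)/(-0.819961 - 18.591000)
       = 2.063527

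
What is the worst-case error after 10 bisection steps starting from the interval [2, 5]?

Bisection error bound: |error| ≤ (b-a)/2^n
|error| ≤ (5 - 2)/2^10 = 3/2^10
|error| ≤ 0.0029296875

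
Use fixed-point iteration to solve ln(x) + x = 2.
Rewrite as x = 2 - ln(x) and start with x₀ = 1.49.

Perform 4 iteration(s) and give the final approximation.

Equation: ln(x) + x = 2
Fixed-point form: x = 2 - ln(x)
x₀ = 1.49

x_1 = g(1.490000) = 1.601224
x_2 = g(1.601224) = 1.529232
x_3 = g(1.529232) = 1.575235
x_4 = g(1.575235) = 1.545596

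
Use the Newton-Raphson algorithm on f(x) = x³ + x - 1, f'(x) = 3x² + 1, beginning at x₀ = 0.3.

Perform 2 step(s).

f(x) = x³ + x - 1
f'(x) = 3x² + 1
x₀ = 0.3

Newton-Raphson formula: x_{n+1} = x_n - f(x_n)/f'(x_n)

Iteration 1:
  f(0.300000) = -0.673000
  f'(0.300000) = 1.270000
  x_1 = 0.300000 - (-0.673000)/1.270000 = 0.829921
Iteration 2:
  f(0.829921) = 0.401546
  f'(0.829921) = 3.066308
  x_2 = 0.829921 - 0.401546/3.066308 = 0.698967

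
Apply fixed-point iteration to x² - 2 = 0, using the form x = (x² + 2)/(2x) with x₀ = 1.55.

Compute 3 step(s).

Equation: x² - 2 = 0
Fixed-point form: x = (x² + 2)/(2x)
x₀ = 1.55

x_1 = g(1.550000) = 1.420161
x_2 = g(1.420161) = 1.414226
x_3 = g(1.414226) = 1.414214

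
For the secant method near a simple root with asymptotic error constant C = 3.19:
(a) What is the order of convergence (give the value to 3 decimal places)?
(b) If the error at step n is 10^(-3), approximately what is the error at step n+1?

(a) Secant method has superlinear convergence with order φ = (1+√5)/2 ≈ 1.618.
    This means |e_{n+1}| ≈ C|e_n|^1.618.

(b) With |e_n| = 10^(-3) and C = 3.19:
    |e_{n+1}| ≈ 3.19 × (10^(-3))^1.618 = 3.19 × 10^(-4.85)

(a) ≈ 1.618 (golden ratio); (b) |e_{n+1}| ≈ 4.464e-05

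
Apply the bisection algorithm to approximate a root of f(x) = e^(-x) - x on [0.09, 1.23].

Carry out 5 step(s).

f(x) = e^(-x) - x
Initial interval: [0.09, 1.23]

Iteration 1:
  c_1 = (0.090000 + 1.230000)/2 = 0.660000
  f(c_1) = f(0.660000) = -0.143149
  f(a) × f(c) < 0, new interval: [0.090000, 0.660000]
Iteration 2:
  c_2 = (0.090000 + 0.660000)/2 = 0.375000
  f(c_2) = f(0.375000) = 0.312289
  f(a) × f(c) ≥ 0, new interval: [0.375000, 0.660000]
Iteration 3:
  c_3 = (0.375000 + 0.660000)/2 = 0.517500
  f(c_3) = f(0.517500) = 0.078509
  f(a) × f(c) ≥ 0, new interval: [0.517500, 0.660000]
Iteration 4:
  c_4 = (0.517500 + 0.660000)/2 = 0.588750
  f(c_4) = f(0.588750) = -0.033729
  f(a) × f(c) < 0, new interval: [0.517500, 0.588750]
Iteration 5:
  c_5 = (0.517500 + 0.588750)/2 = 0.553125
  f(c_5) = f(0.553125) = 0.022025
  f(a) × f(c) ≥ 0, new interval: [0.553125, 0.588750]

After 5 iteration(s), the approximation is c_5 = 0.553125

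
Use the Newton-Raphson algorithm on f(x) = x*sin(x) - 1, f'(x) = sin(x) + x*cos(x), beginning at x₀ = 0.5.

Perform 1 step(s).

f(x) = x*sin(x) - 1
f'(x) = sin(x) + x*cos(x)
x₀ = 0.5

Newton-Raphson formula: x_{n+1} = x_n - f(x_n)/f'(x_n)

Iteration 1:
  f(0.500000) = -0.760287
  f'(0.500000) = 0.918217
  x_1 = 0.500000 - (-0.760287)/0.918217 = 1.328004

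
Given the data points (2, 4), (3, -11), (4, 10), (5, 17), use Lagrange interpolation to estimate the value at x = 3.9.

Lagrange interpolation formula:
P(x) = Σ yᵢ × Lᵢ(x)
where Lᵢ(x) = Π_{j≠i} (x - xⱼ)/(xᵢ - xⱼ)

L_0(3.9) = (3.9 - 3)/(2 - 3) × (3.9 - 4)/(2 - 4) × (3.9 - 5)/(2 - 5) = -0.016500
L_1(3.9) = (3.9 - 2)/(3 - 2) × (3.9 - 4)/(3 - 4) × (3.9 - 5)/(3 - 5) = 0.104500
L_2(3.9) = (3.9 - 2)/(4 - 2) × (3.9 - 3)/(4 - 3) × (3.9 - 5)/(4 - 5) = 0.940500
L_3(3.9) = (3.9 - 2)/(5 - 2) × (3.9 - 3)/(5 - 3) × (3.9 - 4)/(5 - 4) = -0.028500

P(3.9) = 4×L_0(3.9) + (-11)×L_1(3.9) + 10×L_2(3.9) + 17×L_3(3.9)
P(3.9) = 7.705000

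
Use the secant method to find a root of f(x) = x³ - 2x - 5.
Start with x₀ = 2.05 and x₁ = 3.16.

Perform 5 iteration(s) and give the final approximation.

f(x) = x³ - 2x - 5
x₀ = 2.05, x₁ = 3.16

Secant formula: x_{n+1} = x_n - f(x_n)(x_n - x_{n-1})/(f(x_n) - f(x_{n-1}))

Iteration 1:
  f(2.050000) = -0.484875
  f(3.160000) = 20.234496
  x_2 = 3.160000 - 20.234496×(3.160000 - 2.050000)/(20.234496 - (-0.484875))
       = 2.075976
Iteration 2:
  f(3.160000) = 20.234496
  f(2.075976) = -0.205165
  x_3 = 2.075976 - (-0.205165)×(2.075976 - 3.160000)/(-0.205165 - 20.234496)
       = 2.086857
Iteration 3:
  f(2.075976) = -0.205165
  f(2.086857) = -0.085508
  x_4 = 2.086857 - (-0.085508)×(2.086857 - 2.075976)/(-0.085508 - (-0.205165))
       = 2.094633
Iteration 4:
  f(2.086857) = -0.085508
  f(2.094633) = 0.000908
  x_5 = 2.094633 - 0.000908×(2.094633 - 2.086857)/(0.000908 - (-0.085508))
       = 2.094551
Iteration 5:
  f(2.094633) = 0.000908
  f(2.094551) = -0.000004
  x_6 = 2.094551 - (-0.000004)×(2.094551 - 2.094633)/(-0.000004 - 0.000908)
       = 2.094551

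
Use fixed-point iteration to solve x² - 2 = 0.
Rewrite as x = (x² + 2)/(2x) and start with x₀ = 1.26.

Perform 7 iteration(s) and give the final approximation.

Equation: x² - 2 = 0
Fixed-point form: x = (x² + 2)/(2x)
x₀ = 1.26

x_1 = g(1.260000) = 1.423651
x_2 = g(1.423651) = 1.414245
x_3 = g(1.414245) = 1.414214
x_4 = g(1.414214) = 1.414214
x_5 = g(1.414214) = 1.414214
x_6 = g(1.414214) = 1.414214
x_7 = g(1.414214) = 1.414214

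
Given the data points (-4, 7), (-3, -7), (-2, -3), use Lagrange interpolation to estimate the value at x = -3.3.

Lagrange interpolation formula:
P(x) = Σ yᵢ × Lᵢ(x)
where Lᵢ(x) = Π_{j≠i} (x - xⱼ)/(xᵢ - xⱼ)

L_0(-3.3) = (-3.3 - (-3))/(-4 - (-3)) × (-3.3 - (-2))/(-4 - (-2)) = 0.195000
L_1(-3.3) = (-3.3 - (-4))/(-3 - (-4)) × (-3.3 - (-2))/(-3 - (-2)) = 0.910000
L_2(-3.3) = (-3.3 - (-4))/(-2 - (-4)) × (-3.3 - (-3))/(-2 - (-3)) = -0.105000

P(-3.3) = 7×L_0(-3.3) + (-7)×L_1(-3.3) + (-3)×L_2(-3.3)
P(-3.3) = -4.690000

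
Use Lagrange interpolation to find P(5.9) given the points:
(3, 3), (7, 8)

Lagrange interpolation formula:
P(x) = Σ yᵢ × Lᵢ(x)
where Lᵢ(x) = Π_{j≠i} (x - xⱼ)/(xᵢ - xⱼ)

L_0(5.9) = (5.9 - 7)/(3 - 7) = 0.275000
L_1(5.9) = (5.9 - 3)/(7 - 3) = 0.725000

P(5.9) = 3×L_0(5.9) + 8×L_1(5.9)
P(5.9) = 6.625000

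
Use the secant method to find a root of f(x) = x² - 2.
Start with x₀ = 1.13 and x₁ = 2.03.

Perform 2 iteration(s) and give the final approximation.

f(x) = x² - 2
x₀ = 1.13, x₁ = 2.03

Secant formula: x_{n+1} = x_n - f(x_n)(x_n - x_{n-1})/(f(x_n) - f(x_{n-1}))

Iteration 1:
  f(1.130000) = -0.723100
  f(2.030000) = 2.120900
  x_2 = 2.030000 - 2.120900×(2.030000 - 1.130000)/(2.120900 - (-0.723100))
       = 1.358829
Iteration 2:
  f(2.030000) = 2.120900
  f(1.358829) = -0.153583
  x_3 = 1.358829 - (-0.153583)×(1.358829 - 2.030000)/(-0.153583 - 2.120900)
       = 1.404150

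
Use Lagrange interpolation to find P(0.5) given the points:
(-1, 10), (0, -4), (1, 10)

Lagrange interpolation formula:
P(x) = Σ yᵢ × Lᵢ(x)
where Lᵢ(x) = Π_{j≠i} (x - xⱼ)/(xᵢ - xⱼ)

L_0(0.5) = (0.5 - 0)/(-1 - 0) × (0.5 - 1)/(-1 - 1) = -0.125000
L_1(0.5) = (0.5 - (-1))/(0 - (-1)) × (0.5 - 1)/(0 - 1) = 0.750000
L_2(0.5) = (0.5 - (-1))/(1 - (-1)) × (0.5 - 0)/(1 - 0) = 0.375000

P(0.5) = 10×L_0(0.5) + (-4)×L_1(0.5) + 10×L_2(0.5)
P(0.5) = -0.500000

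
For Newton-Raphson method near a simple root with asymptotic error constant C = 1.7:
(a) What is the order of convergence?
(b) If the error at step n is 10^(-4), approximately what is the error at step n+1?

(a) Newton-Raphson has quadratic (order 2) convergence near simple roots.
    This means |e_{n+1}| ≈ C|e_n|².

(b) With |e_n| = 10^(-4) and C = 1.7:
    |e_{n+1}| ≈ 1.7 × (10^(-4))² = 1.7 × 10^(-8)

(a) 2 (quadratic); (b) |e_{n+1}| ≈ 1.700e-08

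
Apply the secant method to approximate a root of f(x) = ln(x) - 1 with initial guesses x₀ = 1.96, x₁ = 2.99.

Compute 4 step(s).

f(x) = ln(x) - 1
x₀ = 1.96, x₁ = 2.99

Secant formula: x_{n+1} = x_n - f(x_n)(x_n - x_{n-1})/(f(x_n) - f(x_{n-1}))

Iteration 1:
  f(1.960000) = -0.327056
  f(2.990000) = 0.095273
  x_2 = 2.990000 - 0.095273×(2.990000 - 1.960000)/(0.095273 - (-0.327056))
       = 2.757642
Iteration 2:
  f(2.990000) = 0.095273
  f(2.757642) = 0.014376
  x_3 = 2.757642 - 0.014376×(2.757642 - 2.990000)/(0.014376 - 0.095273)
       = 2.716351
Iteration 3:
  f(2.757642) = 0.014376
  f(2.716351) = -0.000711
  x_4 = 2.716351 - (-0.000711)×(2.716351 - 2.757642)/(-0.000711 - 0.014376)
       = 2.718296
Iteration 4:
  f(2.716351) = -0.000711
  f(2.718296) = 0.000005
  x_5 = 2.718296 - 0.000005×(2.718296 - 2.716351)/(0.000005 - (-0.000711))
       = 2.718282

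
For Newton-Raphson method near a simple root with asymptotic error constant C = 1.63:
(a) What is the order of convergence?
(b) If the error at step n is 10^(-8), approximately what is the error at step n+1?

(a) Newton-Raphson has quadratic (order 2) convergence near simple roots.
    This means |e_{n+1}| ≈ C|e_n|².

(b) With |e_n| = 10^(-8) and C = 1.63:
    |e_{n+1}| ≈ 1.63 × (10^(-8))² = 1.63 × 10^(-16)

(a) 2 (quadratic); (b) |e_{n+1}| ≈ 1.630e-16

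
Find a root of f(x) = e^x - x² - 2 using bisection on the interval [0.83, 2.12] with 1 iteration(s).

f(x) = e^x - x² - 2
Initial interval: [0.83, 2.12]

Iteration 1:
  c_1 = (0.830000 + 2.120000)/2 = 1.475000
  f(c_1) = f(1.475000) = 0.195411
  f(a) × f(c) < 0, new interval: [0.830000, 1.475000]

After 1 iteration(s), the approximation is c_1 = 1.475000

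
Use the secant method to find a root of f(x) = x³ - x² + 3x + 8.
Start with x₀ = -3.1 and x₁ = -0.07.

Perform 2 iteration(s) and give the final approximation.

f(x) = x³ - x² + 3x + 8
x₀ = -3.1, x₁ = -0.07

Secant formula: x_{n+1} = x_n - f(x_n)(x_n - x_{n-1})/(f(x_n) - f(x_{n-1}))

Iteration 1:
  f(-3.100000) = -40.701000
  f(-0.070000) = 7.784757
  x_2 = -0.070000 - 7.784757×(-0.070000 - (-3.100000))/(7.784757 - (-40.701000))
       = -0.556490
Iteration 2:
  f(-0.070000) = 7.784757
  f(-0.556490) = 5.848517
  x_3 = -0.556490 - 5.848517×(-0.556490 - (-0.070000))/(5.848517 - 7.784757)
       = -2.025957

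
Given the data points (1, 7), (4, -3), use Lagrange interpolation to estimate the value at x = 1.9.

Lagrange interpolation formula:
P(x) = Σ yᵢ × Lᵢ(x)
where Lᵢ(x) = Π_{j≠i} (x - xⱼ)/(xᵢ - xⱼ)

L_0(1.9) = (1.9 - 4)/(1 - 4) = 0.700000
L_1(1.9) = (1.9 - 1)/(4 - 1) = 0.300000

P(1.9) = 7×L_0(1.9) + (-3)×L_1(1.9)
P(1.9) = 4.000000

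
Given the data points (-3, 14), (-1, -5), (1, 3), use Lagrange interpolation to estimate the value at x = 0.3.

Lagrange interpolation formula:
P(x) = Σ yᵢ × Lᵢ(x)
where Lᵢ(x) = Π_{j≠i} (x - xⱼ)/(xᵢ - xⱼ)

L_0(0.3) = (0.3 - (-1))/(-3 - (-1)) × (0.3 - 1)/(-3 - 1) = -0.113750
L_1(0.3) = (0.3 - (-3))/(-1 - (-3)) × (0.3 - 1)/(-1 - 1) = 0.577500
L_2(0.3) = (0.3 - (-3))/(1 - (-3)) × (0.3 - (-1))/(1 - (-1)) = 0.536250

P(0.3) = 14×L_0(0.3) + (-5)×L_1(0.3) + 3×L_2(0.3)
P(0.3) = -2.871250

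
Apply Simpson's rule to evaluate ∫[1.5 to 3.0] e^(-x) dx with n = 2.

f(x) = e^(-x)
a = 1.5, b = 3.0, n = 2
h = (b - a)/n = 0.750000

Simpson's rule: (h/3)[f(x₀) + 4f(x₁) + 2f(x₂) + ... + f(xₙ)]

x_0 = 1.5000, f(x_0) = 0.223130, coefficient = 1
x_1 = 2.2500, f(x_1) = 0.105399, coefficient = 4
x_2 = 3.0000, f(x_2) = 0.049787, coefficient = 1

I ≈ (0.750000/3) × 0.694514 = 0.173629
Exact value: 0.173343
Error: 0.000285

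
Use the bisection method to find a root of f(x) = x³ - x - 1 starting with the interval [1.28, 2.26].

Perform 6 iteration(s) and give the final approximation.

f(x) = x³ - x - 1
Initial interval: [1.28, 2.26]

Iteration 1:
  c_1 = (1.280000 + 2.260000)/2 = 1.770000
  f(c_1) = f(1.770000) = 2.775233
  f(a) × f(c) < 0, new interval: [1.280000, 1.770000]
Iteration 2:
  c_2 = (1.280000 + 1.770000)/2 = 1.525000
  f(c_2) = f(1.525000) = 1.021578
  f(a) × f(c) < 0, new interval: [1.280000, 1.525000]
Iteration 3:
  c_3 = (1.280000 + 1.525000)/2 = 1.402500
  f(c_3) = f(1.402500) = 0.356226
  f(a) × f(c) < 0, new interval: [1.280000, 1.402500]
Iteration 4:
  c_4 = (1.280000 + 1.402500)/2 = 1.341250
  f(c_4) = f(1.341250) = 0.071594
  f(a) × f(c) < 0, new interval: [1.280000, 1.341250]
Iteration 5:
  c_5 = (1.280000 + 1.341250)/2 = 1.310625
  f(c_5) = f(1.310625) = -0.059315
  f(a) × f(c) ≥ 0, new interval: [1.310625, 1.341250]
Iteration 6:
  c_6 = (1.310625 + 1.341250)/2 = 1.325937
  f(c_6) = f(1.325937) = 0.005207
  f(a) × f(c) < 0, new interval: [1.310625, 1.325937]

After 6 iteration(s), the approximation is c_6 = 1.325937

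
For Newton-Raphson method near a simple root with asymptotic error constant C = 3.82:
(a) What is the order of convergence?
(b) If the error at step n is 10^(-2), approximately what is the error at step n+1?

(a) Newton-Raphson has quadratic (order 2) convergence near simple roots.
    This means |e_{n+1}| ≈ C|e_n|².

(b) With |e_n| = 10^(-2) and C = 3.82:
    |e_{n+1}| ≈ 3.82 × (10^(-2))² = 3.82 × 10^(-4)

(a) 2 (quadratic); (b) |e_{n+1}| ≈ 3.820e-04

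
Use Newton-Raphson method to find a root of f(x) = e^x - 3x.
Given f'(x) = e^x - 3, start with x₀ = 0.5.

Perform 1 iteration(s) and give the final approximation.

f(x) = e^x - 3x
f'(x) = e^x - 3
x₀ = 0.5

Newton-Raphson formula: x_{n+1} = x_n - f(x_n)/f'(x_n)

Iteration 1:
  f(0.500000) = 0.148721
  f'(0.500000) = -1.351279
  x_1 = 0.500000 - 0.148721/(-1.351279) = 0.610060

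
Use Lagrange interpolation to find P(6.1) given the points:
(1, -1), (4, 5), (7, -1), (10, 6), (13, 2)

Lagrange interpolation formula:
P(x) = Σ yᵢ × Lᵢ(x)
where Lᵢ(x) = Π_{j≠i} (x - xⱼ)/(xᵢ - xⱼ)

L_0(6.1) = (6.1 - 4)/(1 - 4) × (6.1 - 7)/(1 - 7) × (6.1 - 10)/(1 - 10) × (6.1 - 13)/(1 - 13) = -0.026163
L_1(6.1) = (6.1 - 1)/(4 - 1) × (6.1 - 7)/(4 - 7) × (6.1 - 10)/(4 - 10) × (6.1 - 13)/(4 - 13) = 0.254150
L_2(6.1) = (6.1 - 1)/(7 - 1) × (6.1 - 4)/(7 - 4) × (6.1 - 10)/(7 - 10) × (6.1 - 13)/(7 - 13) = 0.889525
L_3(6.1) = (6.1 - 1)/(10 - 1) × (6.1 - 4)/(10 - 4) × (6.1 - 7)/(10 - 7) × (6.1 - 13)/(10 - 13) = -0.136850
L_4(6.1) = (6.1 - 1)/(13 - 1) × (6.1 - 4)/(13 - 4) × (6.1 - 7)/(13 - 7) × (6.1 - 10)/(13 - 10) = 0.019338

P(6.1) = (-1)×L_0(6.1) + 5×L_1(6.1) + (-1)×L_2(6.1) + 6×L_3(6.1) + 2×L_4(6.1)
P(6.1) = -0.375037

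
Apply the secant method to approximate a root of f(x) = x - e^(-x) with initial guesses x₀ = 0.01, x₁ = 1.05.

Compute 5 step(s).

f(x) = x - e^(-x)
x₀ = 0.01, x₁ = 1.05

Secant formula: x_{n+1} = x_n - f(x_n)(x_n - x_{n-1})/(f(x_n) - f(x_{n-1}))

Iteration 1:
  f(0.010000) = -0.980050
  f(1.050000) = 0.700062
  x_2 = 1.050000 - 0.700062×(1.050000 - 0.010000)/(0.700062 - (-0.980050))
       = 0.616657
Iteration 2:
  f(1.050000) = 0.700062
  f(0.616657) = 0.076911
  x_3 = 0.616657 - 0.076911×(0.616657 - 1.050000)/(0.076911 - 0.700062)
       = 0.563172
Iteration 3:
  f(0.616657) = 0.076911
  f(0.563172) = -0.006227
  x_4 = 0.563172 - (-0.006227)×(0.563172 - 0.616657)/(-0.006227 - 0.076911)
       = 0.567179
Iteration 4:
  f(0.563172) = -0.006227
  f(0.567179) = 0.000055
  x_5 = 0.567179 - 0.000055×(0.567179 - 0.563172)/(0.000055 - (-0.006227))
       = 0.567143
Iteration 5:
  f(0.567179) = 0.000055
  f(0.567143) = 0.000000
  x_6 = 0.567143 - 0.000000×(0.567143 - 0.567179)/(0.000000 - 0.000055)
       = 0.567143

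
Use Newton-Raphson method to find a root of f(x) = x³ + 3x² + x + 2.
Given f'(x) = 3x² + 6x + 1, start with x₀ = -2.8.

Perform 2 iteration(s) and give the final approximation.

f(x) = x³ + 3x² + x + 2
f'(x) = 3x² + 6x + 1
x₀ = -2.8

Newton-Raphson formula: x_{n+1} = x_n - f(x_n)/f'(x_n)

Iteration 1:
  f(-2.800000) = 0.768000
  f'(-2.800000) = 7.720000
  x_1 = -2.800000 - 0.768000/7.720000 = -2.899482
Iteration 2:
  f(-2.899482) = -0.054426
  f'(-2.899482) = 8.824094
  x_2 = -2.899482 - (-0.054426)/8.824094 = -2.893314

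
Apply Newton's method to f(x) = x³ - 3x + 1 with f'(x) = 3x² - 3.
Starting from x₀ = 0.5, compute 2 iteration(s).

f(x) = x³ - 3x + 1
f'(x) = 3x² - 3
x₀ = 0.5

Newton-Raphson formula: x_{n+1} = x_n - f(x_n)/f'(x_n)

Iteration 1:
  f(0.500000) = -0.375000
  f'(0.500000) = -2.250000
  x_1 = 0.500000 - (-0.375000)/(-2.250000) = 0.333333
Iteration 2:
  f(0.333333) = 0.037037
  f'(0.333333) = -2.666667
  x_2 = 0.333333 - 0.037037/(-2.666667) = 0.347222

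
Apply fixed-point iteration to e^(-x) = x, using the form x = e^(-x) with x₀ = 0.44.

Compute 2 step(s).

Equation: e^(-x) = x
Fixed-point form: x = e^(-x)
x₀ = 0.44

x_1 = g(0.440000) = 0.644036
x_2 = g(0.644036) = 0.525168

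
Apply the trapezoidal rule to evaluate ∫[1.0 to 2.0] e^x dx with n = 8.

f(x) = e^x
a = 1.0, b = 2.0, n = 8
h = (b - a)/n = 0.125000

Trapezoidal rule: (h/2)[f(x₀) + 2f(x₁) + 2f(x₂) + ... + f(xₙ)]

x_0 = 1.0000, f(x_0) = 2.718282, coefficient = 1
x_1 = 1.1250, f(x_1) = 3.080217, coefficient = 2
x_2 = 1.2500, f(x_2) = 3.490343, coefficient = 2
x_3 = 1.3750, f(x_3) = 3.955077, coefficient = 2
x_4 = 1.5000, f(x_4) = 4.481689, coefficient = 2
x_5 = 1.6250, f(x_5) = 5.078419, coefficient = 2
x_6 = 1.7500, f(x_6) = 5.754603, coefficient = 2
x_7 = 1.8750, f(x_7) = 6.520819, coefficient = 2
x_8 = 2.0000, f(x_8) = 7.389056, coefficient = 1

I ≈ (0.125000/2) × 74.829671 = 4.676854
Exact value: 4.670774
Error: 0.006080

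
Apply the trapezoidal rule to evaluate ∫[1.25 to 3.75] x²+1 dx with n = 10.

f(x) = x²+1
a = 1.25, b = 3.75, n = 10
h = (b - a)/n = 0.250000

Trapezoidal rule: (h/2)[f(x₀) + 2f(x₁) + 2f(x₂) + ... + f(xₙ)]

x_0 = 1.2500, f(x_0) = 2.562500, coefficient = 1
x_1 = 1.5000, f(x_1) = 3.250000, coefficient = 2
x_2 = 1.7500, f(x_2) = 4.062500, coefficient = 2
x_3 = 2.0000, f(x_3) = 5.000000, coefficient = 2
x_4 = 2.2500, f(x_4) = 6.062500, coefficient = 2
x_5 = 2.5000, f(x_5) = 7.250000, coefficient = 2
x_6 = 2.7500, f(x_6) = 8.562500, coefficient = 2
x_7 = 3.0000, f(x_7) = 10.000000, coefficient = 2
x_8 = 3.2500, f(x_8) = 11.562500, coefficient = 2
x_9 = 3.5000, f(x_9) = 13.250000, coefficient = 2
x_10 = 3.7500, f(x_10) = 15.062500, coefficient = 1

I ≈ (0.250000/2) × 155.625000 = 19.453125
Exact value: 19.427083
Error: 0.026042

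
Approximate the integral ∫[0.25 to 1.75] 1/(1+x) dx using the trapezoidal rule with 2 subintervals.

f(x) = 1/(1+x)
a = 0.25, b = 1.75, n = 2
h = (b - a)/n = 0.750000

Trapezoidal rule: (h/2)[f(x₀) + 2f(x₁) + 2f(x₂) + ... + f(xₙ)]

x_0 = 0.2500, f(x_0) = 0.800000, coefficient = 1
x_1 = 1.0000, f(x_1) = 0.500000, coefficient = 2
x_2 = 1.7500, f(x_2) = 0.363636, coefficient = 1

I ≈ (0.750000/2) × 2.163636 = 0.811364
Exact value: 0.788457
Error: 0.022906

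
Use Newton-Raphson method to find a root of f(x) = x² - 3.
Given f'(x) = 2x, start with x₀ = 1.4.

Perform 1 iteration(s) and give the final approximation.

f(x) = x² - 3
f'(x) = 2x
x₀ = 1.4

Newton-Raphson formula: x_{n+1} = x_n - f(x_n)/f'(x_n)

Iteration 1:
  f(1.400000) = -1.040000
  f'(1.400000) = 2.800000
  x_1 = 1.400000 - (-1.040000)/2.800000 = 1.771429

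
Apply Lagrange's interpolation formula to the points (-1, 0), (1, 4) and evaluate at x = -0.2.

Lagrange interpolation formula:
P(x) = Σ yᵢ × Lᵢ(x)
where Lᵢ(x) = Π_{j≠i} (x - xⱼ)/(xᵢ - xⱼ)

L_0(-0.2) = (-0.2 - 1)/(-1 - 1) = 0.600000
L_1(-0.2) = (-0.2 - (-1))/(1 - (-1)) = 0.400000

P(-0.2) = 0×L_0(-0.2) + 4×L_1(-0.2)
P(-0.2) = 1.600000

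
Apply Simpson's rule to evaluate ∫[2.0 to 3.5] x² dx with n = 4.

f(x) = x²
a = 2.0, b = 3.5, n = 4
h = (b - a)/n = 0.375000

Simpson's rule: (h/3)[f(x₀) + 4f(x₁) + 2f(x₂) + ... + f(xₙ)]

x_0 = 2.0000, f(x_0) = 4.000000, coefficient = 1
x_1 = 2.3750, f(x_1) = 5.640625, coefficient = 4
x_2 = 2.7500, f(x_2) = 7.562500, coefficient = 2
x_3 = 3.1250, f(x_3) = 9.765625, coefficient = 4
x_4 = 3.5000, f(x_4) = 12.250000, coefficient = 1

I ≈ (0.375000/3) × 93.000000 = 11.625000
Exact value: 11.625000
Error: 0.000000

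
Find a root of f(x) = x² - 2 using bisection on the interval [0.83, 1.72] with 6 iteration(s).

f(x) = x² - 2
Initial interval: [0.83, 1.72]

Iteration 1:
  c_1 = (0.830000 + 1.720000)/2 = 1.275000
  f(c_1) = f(1.275000) = -0.374375
  f(a) × f(c) ≥ 0, new interval: [1.275000, 1.720000]
Iteration 2:
  c_2 = (1.275000 + 1.720000)/2 = 1.497500
  f(c_2) = f(1.497500) = 0.242506
  f(a) × f(c) < 0, new interval: [1.275000, 1.497500]
Iteration 3:
  c_3 = (1.275000 + 1.497500)/2 = 1.386250
  f(c_3) = f(1.386250) = -0.078311
  f(a) × f(c) ≥ 0, new interval: [1.386250, 1.497500]
Iteration 4:
  c_4 = (1.386250 + 1.497500)/2 = 1.441875
  f(c_4) = f(1.441875) = 0.079004
  f(a) × f(c) < 0, new interval: [1.386250, 1.441875]
Iteration 5:
  c_5 = (1.386250 + 1.441875)/2 = 1.414062
  f(c_5) = f(1.414062) = -0.000427
  f(a) × f(c) ≥ 0, new interval: [1.414062, 1.441875]
Iteration 6:
  c_6 = (1.414062 + 1.441875)/2 = 1.427969
  f(c_6) = f(1.427969) = 0.039095
  f(a) × f(c) < 0, new interval: [1.414062, 1.427969]

After 6 iteration(s), the approximation is c_6 = 1.427969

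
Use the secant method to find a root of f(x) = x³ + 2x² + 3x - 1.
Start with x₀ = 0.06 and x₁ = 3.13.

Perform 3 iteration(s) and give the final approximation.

f(x) = x³ + 2x² + 3x - 1
x₀ = 0.06, x₁ = 3.13

Secant formula: x_{n+1} = x_n - f(x_n)(x_n - x_{n-1})/(f(x_n) - f(x_{n-1}))

Iteration 1:
  f(0.060000) = -0.812584
  f(3.130000) = 58.648097
  x_2 = 3.130000 - 58.648097×(3.130000 - 0.060000)/(58.648097 - (-0.812584))
       = 0.101954
Iteration 2:
  f(3.130000) = 58.648097
  f(0.101954) = -0.672288
  x_3 = 0.101954 - (-0.672288)×(0.101954 - 3.130000)/(-0.672288 - 58.648097)
       = 0.136272
Iteration 3:
  f(0.101954) = -0.672288
  f(0.136272) = -0.551514
  x_4 = 0.136272 - (-0.551514)×(0.136272 - 0.101954)/(-0.551514 - (-0.672288))
       = 0.292983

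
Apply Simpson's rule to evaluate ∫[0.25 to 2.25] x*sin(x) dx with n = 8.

f(x) = x*sin(x)
a = 0.25, b = 2.25, n = 8
h = (b - a)/n = 0.250000

Simpson's rule: (h/3)[f(x₀) + 4f(x₁) + 2f(x₂) + ... + f(xₙ)]

x_0 = 0.2500, f(x_0) = 0.061851, coefficient = 1
x_1 = 0.5000, f(x_1) = 0.239713, coefficient = 4
x_2 = 0.7500, f(x_2) = 0.511229, coefficient = 2
x_3 = 1.0000, f(x_3) = 0.841471, coefficient = 4
x_4 = 1.2500, f(x_4) = 1.186231, coefficient = 2
x_5 = 1.5000, f(x_5) = 1.496242, coefficient = 4
x_6 = 1.7500, f(x_6) = 1.721975, coefficient = 2
x_7 = 2.0000, f(x_7) = 1.818595, coefficient = 4
x_8 = 2.2500, f(x_8) = 1.750665, coefficient = 1

I ≈ (0.250000/3) × 26.235471 = 2.186289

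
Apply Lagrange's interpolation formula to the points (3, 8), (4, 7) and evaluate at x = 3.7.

Lagrange interpolation formula:
P(x) = Σ yᵢ × Lᵢ(x)
where Lᵢ(x) = Π_{j≠i} (x - xⱼ)/(xᵢ - xⱼ)

L_0(3.7) = (3.7 - 4)/(3 - 4) = 0.300000
L_1(3.7) = (3.7 - 3)/(4 - 3) = 0.700000

P(3.7) = 8×L_0(3.7) + 7×L_1(3.7)
P(3.7) = 7.300000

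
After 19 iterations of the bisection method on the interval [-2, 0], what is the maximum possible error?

Bisection error bound: |error| ≤ (b-a)/2^n
|error| ≤ (0 - (-2))/2^19 = 2/2^19
|error| ≤ 0.0000038147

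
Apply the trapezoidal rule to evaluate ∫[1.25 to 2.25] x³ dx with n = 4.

f(x) = x³
a = 1.25, b = 2.25, n = 4
h = (b - a)/n = 0.250000

Trapezoidal rule: (h/2)[f(x₀) + 2f(x₁) + 2f(x₂) + ... + f(xₙ)]

x_0 = 1.2500, f(x_0) = 1.953125, coefficient = 1
x_1 = 1.5000, f(x_1) = 3.375000, coefficient = 2
x_2 = 1.7500, f(x_2) = 5.359375, coefficient = 2
x_3 = 2.0000, f(x_3) = 8.000000, coefficient = 2
x_4 = 2.2500, f(x_4) = 11.390625, coefficient = 1

I ≈ (0.250000/2) × 46.812500 = 5.851562
Exact value: 5.796875
Error: 0.054688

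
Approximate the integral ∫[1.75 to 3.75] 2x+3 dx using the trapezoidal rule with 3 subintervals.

f(x) = 2x+3
a = 1.75, b = 3.75, n = 3
h = (b - a)/n = 0.666667

Trapezoidal rule: (h/2)[f(x₀) + 2f(x₁) + 2f(x₂) + ... + f(xₙ)]

x_0 = 1.7500, f(x_0) = 6.500000, coefficient = 1
x_1 = 2.4167, f(x_1) = 7.833333, coefficient = 2
x_2 = 3.0833, f(x_2) = 9.166667, coefficient = 2
x_3 = 3.7500, f(x_3) = 10.500000, coefficient = 1

I ≈ (0.666667/2) × 51.000000 = 17.000000
Exact value: 17.000000
Error: 0.000000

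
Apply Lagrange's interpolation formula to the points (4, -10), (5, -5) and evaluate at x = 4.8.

Lagrange interpolation formula:
P(x) = Σ yᵢ × Lᵢ(x)
where Lᵢ(x) = Π_{j≠i} (x - xⱼ)/(xᵢ - xⱼ)

L_0(4.8) = (4.8 - 5)/(4 - 5) = 0.200000
L_1(4.8) = (4.8 - 4)/(5 - 4) = 0.800000

P(4.8) = (-10)×L_0(4.8) + (-5)×L_1(4.8)
P(4.8) = -6.000000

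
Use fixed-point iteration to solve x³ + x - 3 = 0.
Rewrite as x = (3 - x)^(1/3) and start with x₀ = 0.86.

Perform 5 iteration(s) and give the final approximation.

Equation: x³ + x - 3 = 0
Fixed-point form: x = (3 - x)^(1/3)
x₀ = 0.86

x_1 = g(0.860000) = 1.288659
x_2 = g(1.288659) = 1.196131
x_3 = g(1.196131) = 1.217311
x_4 = g(1.217311) = 1.212528
x_5 = g(1.212528) = 1.213612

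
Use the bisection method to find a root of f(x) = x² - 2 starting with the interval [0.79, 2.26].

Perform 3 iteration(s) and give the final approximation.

f(x) = x² - 2
Initial interval: [0.79, 2.26]

Iteration 1:
  c_1 = (0.790000 + 2.260000)/2 = 1.525000
  f(c_1) = f(1.525000) = 0.325625
  f(a) × f(c) < 0, new interval: [0.790000, 1.525000]
Iteration 2:
  c_2 = (0.790000 + 1.525000)/2 = 1.157500
  f(c_2) = f(1.157500) = -0.660194
  f(a) × f(c) ≥ 0, new interval: [1.157500, 1.525000]
Iteration 3:
  c_3 = (1.157500 + 1.525000)/2 = 1.341250
  f(c_3) = f(1.341250) = -0.201048
  f(a) × f(c) ≥ 0, new interval: [1.341250, 1.525000]

After 3 iteration(s), the approximation is c_3 = 1.341250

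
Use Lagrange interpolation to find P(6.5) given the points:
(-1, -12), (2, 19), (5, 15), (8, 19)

Lagrange interpolation formula:
P(x) = Σ yᵢ × Lᵢ(x)
where Lᵢ(x) = Π_{j≠i} (x - xⱼ)/(xᵢ - xⱼ)

L_0(6.5) = (6.5 - 2)/(-1 - 2) × (6.5 - 5)/(-1 - 5) × (6.5 - 8)/(-1 - 8) = 0.062500
L_1(6.5) = (6.5 - (-1))/(2 - (-1)) × (6.5 - 5)/(2 - 5) × (6.5 - 8)/(2 - 8) = -0.312500
L_2(6.5) = (6.5 - (-1))/(5 - (-1)) × (6.5 - 2)/(5 - 2) × (6.5 - 8)/(5 - 8) = 0.937500
L_3(6.5) = (6.5 - (-1))/(8 - (-1)) × (6.5 - 2)/(8 - 2) × (6.5 - 5)/(8 - 5) = 0.312500

P(6.5) = (-12)×L_0(6.5) + 19×L_1(6.5) + 15×L_2(6.5) + 19×L_3(6.5)
P(6.5) = 13.312500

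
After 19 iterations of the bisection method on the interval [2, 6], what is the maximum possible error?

Bisection error bound: |error| ≤ (b-a)/2^n
|error| ≤ (6 - 2)/2^19 = 4/2^19
|error| ≤ 0.0000076294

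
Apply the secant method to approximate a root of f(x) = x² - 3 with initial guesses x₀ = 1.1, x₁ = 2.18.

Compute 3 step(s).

f(x) = x² - 3
x₀ = 1.1, x₁ = 2.18

Secant formula: x_{n+1} = x_n - f(x_n)(x_n - x_{n-1})/(f(x_n) - f(x_{n-1}))

Iteration 1:
  f(1.100000) = -1.790000
  f(2.180000) = 1.752400
  x_2 = 2.180000 - 1.752400×(2.180000 - 1.100000)/(1.752400 - (-1.790000))
       = 1.645732
Iteration 2:
  f(2.180000) = 1.752400
  f(1.645732) = -0.291567
  x_3 = 1.645732 - (-0.291567)×(1.645732 - 2.180000)/(-0.291567 - 1.752400)
       = 1.721944
Iteration 3:
  f(1.645732) = -0.291567
  f(1.721944) = -0.034909
  x_4 = 1.721944 - (-0.034909)×(1.721944 - 1.645732)/(-0.034909 - (-0.291567))
       = 1.732310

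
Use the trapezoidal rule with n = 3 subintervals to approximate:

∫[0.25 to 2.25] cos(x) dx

f(x) = cos(x)
a = 0.25, b = 2.25, n = 3
h = (b - a)/n = 0.666667

Trapezoidal rule: (h/2)[f(x₀) + 2f(x₁) + 2f(x₂) + ... + f(xₙ)]

x_0 = 0.2500, f(x_0) = 0.968912, coefficient = 1
x_1 = 0.9167, f(x_1) = 0.608469, coefficient = 2
x_2 = 1.5833, f(x_2) = -0.012537, coefficient = 2
x_3 = 2.2500, f(x_3) = -0.628174, coefficient = 1

I ≈ (0.666667/2) × 1.532603 = 0.510868
Exact value: 0.530669
Error: 0.019802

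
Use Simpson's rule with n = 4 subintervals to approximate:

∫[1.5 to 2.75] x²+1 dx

f(x) = x²+1
a = 1.5, b = 2.75, n = 4
h = (b - a)/n = 0.312500

Simpson's rule: (h/3)[f(x₀) + 4f(x₁) + 2f(x₂) + ... + f(xₙ)]

x_0 = 1.5000, f(x_0) = 3.250000, coefficient = 1
x_1 = 1.8125, f(x_1) = 4.285156, coefficient = 4
x_2 = 2.1250, f(x_2) = 5.515625, coefficient = 2
x_3 = 2.4375, f(x_3) = 6.941406, coefficient = 4
x_4 = 2.7500, f(x_4) = 8.562500, coefficient = 1

I ≈ (0.312500/3) × 67.750000 = 7.057292
Exact value: 7.057292
Error: 0.000000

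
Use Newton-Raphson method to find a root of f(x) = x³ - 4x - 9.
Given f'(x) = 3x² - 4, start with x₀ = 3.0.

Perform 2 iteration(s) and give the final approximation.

f(x) = x³ - 4x - 9
f'(x) = 3x² - 4
x₀ = 3.0

Newton-Raphson formula: x_{n+1} = x_n - f(x_n)/f'(x_n)

Iteration 1:
  f(3.000000) = 6.000000
  f'(3.000000) = 23.000000
  x_1 = 3.000000 - 6.000000/23.000000 = 2.739130
Iteration 2:
  f(2.739130) = 0.594723
  f'(2.739130) = 18.508507
  x_2 = 2.739130 - 0.594723/18.508507 = 2.706998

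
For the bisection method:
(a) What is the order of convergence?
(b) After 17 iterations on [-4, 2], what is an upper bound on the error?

(a) Bisection has linear (order 1) convergence; the error is halved each step.

(b) Error bound = (b-a)/2^n = (2 - (-4))/2^{17}
    = 6/2^{17}

(a) 1 (linear); (b) error ≤ 4.58e-05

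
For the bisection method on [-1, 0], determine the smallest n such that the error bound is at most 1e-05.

We need (b-a)/2^n ≤ 1e-05
(0 - (-1))/2^n ≤ 1e-05
1/2^n ≤ 1e-05
2^n ≥ 100000
n ≥ log₂(100000) = 16.61
n ≥ 17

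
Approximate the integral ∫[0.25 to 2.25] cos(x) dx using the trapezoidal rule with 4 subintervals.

f(x) = cos(x)
a = 0.25, b = 2.25, n = 4
h = (b - a)/n = 0.500000

Trapezoidal rule: (h/2)[f(x₀) + 2f(x₁) + 2f(x₂) + ... + f(xₙ)]

x_0 = 0.2500, f(x_0) = 0.968912, coefficient = 1
x_1 = 0.7500, f(x_1) = 0.731689, coefficient = 2
x_2 = 1.2500, f(x_2) = 0.315322, coefficient = 2
x_3 = 1.7500, f(x_3) = -0.178246, coefficient = 2
x_4 = 2.2500, f(x_4) = -0.628174, coefficient = 1

I ≈ (0.500000/2) × 2.078269 = 0.519567
Exact value: 0.530669
Error: 0.011102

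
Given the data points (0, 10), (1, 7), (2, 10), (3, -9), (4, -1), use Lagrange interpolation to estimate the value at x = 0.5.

Lagrange interpolation formula:
P(x) = Σ yᵢ × Lᵢ(x)
where Lᵢ(x) = Π_{j≠i} (x - xⱼ)/(xᵢ - xⱼ)

L_0(0.5) = (0.5 - 1)/(0 - 1) × (0.5 - 2)/(0 - 2) × (0.5 - 3)/(0 - 3) × (0.5 - 4)/(0 - 4) = 0.273438
L_1(0.5) = (0.5 - 0)/(1 - 0) × (0.5 - 2)/(1 - 2) × (0.5 - 3)/(1 - 3) × (0.5 - 4)/(1 - 4) = 1.093750
L_2(0.5) = (0.5 - 0)/(2 - 0) × (0.5 - 1)/(2 - 1) × (0.5 - 3)/(2 - 3) × (0.5 - 4)/(2 - 4) = -0.546875
L_3(0.5) = (0.5 - 0)/(3 - 0) × (0.5 - 1)/(3 - 1) × (0.5 - 2)/(3 - 2) × (0.5 - 4)/(3 - 4) = 0.218750
L_4(0.5) = (0.5 - 0)/(4 - 0) × (0.5 - 1)/(4 - 1) × (0.5 - 2)/(4 - 2) × (0.5 - 3)/(4 - 3) = -0.039062

P(0.5) = 10×L_0(0.5) + 7×L_1(0.5) + 10×L_2(0.5) + (-9)×L_3(0.5) + (-1)×L_4(0.5)
P(0.5) = 2.992188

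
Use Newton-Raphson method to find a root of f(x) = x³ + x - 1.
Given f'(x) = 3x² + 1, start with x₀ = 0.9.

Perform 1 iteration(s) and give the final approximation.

f(x) = x³ + x - 1
f'(x) = 3x² + 1
x₀ = 0.9

Newton-Raphson formula: x_{n+1} = x_n - f(x_n)/f'(x_n)

Iteration 1:
  f(0.900000) = 0.629000
  f'(0.900000) = 3.430000
  x_1 = 0.900000 - 0.629000/3.430000 = 0.716618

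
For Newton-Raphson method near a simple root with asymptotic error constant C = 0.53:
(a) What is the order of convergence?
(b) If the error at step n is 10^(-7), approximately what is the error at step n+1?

(a) Newton-Raphson has quadratic (order 2) convergence near simple roots.
    This means |e_{n+1}| ≈ C|e_n|².

(b) With |e_n| = 10^(-7) and C = 0.53:
    |e_{n+1}| ≈ 0.53 × (10^(-7))² = 0.53 × 10^(-14)

(a) 2 (quadratic); (b) |e_{n+1}| ≈ 5.300e-15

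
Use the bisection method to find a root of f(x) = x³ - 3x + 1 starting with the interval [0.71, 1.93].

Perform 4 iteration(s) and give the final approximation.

f(x) = x³ - 3x + 1
Initial interval: [0.71, 1.93]

Iteration 1:
  c_1 = (0.710000 + 1.930000)/2 = 1.320000
  f(c_1) = f(1.320000) = -0.660032
  f(a) × f(c) ≥ 0, new interval: [1.320000, 1.930000]
Iteration 2:
  c_2 = (1.320000 + 1.930000)/2 = 1.625000
  f(c_2) = f(1.625000) = 0.416016
  f(a) × f(c) < 0, new interval: [1.320000, 1.625000]
Iteration 3:
  c_3 = (1.320000 + 1.625000)/2 = 1.472500
  f(c_3) = f(1.472500) = -0.224743
  f(a) × f(c) ≥ 0, new interval: [1.472500, 1.625000]
Iteration 4:
  c_4 = (1.472500 + 1.625000)/2 = 1.548750
  f(c_4) = f(1.548750) = 0.068623
  f(a) × f(c) < 0, new interval: [1.472500, 1.548750]

After 4 iteration(s), the approximation is c_4 = 1.548750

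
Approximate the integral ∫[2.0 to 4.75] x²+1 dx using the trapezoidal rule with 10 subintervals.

f(x) = x²+1
a = 2.0, b = 4.75, n = 10
h = (b - a)/n = 0.275000

Trapezoidal rule: (h/2)[f(x₀) + 2f(x₁) + 2f(x₂) + ... + f(xₙ)]

x_0 = 2.0000, f(x_0) = 5.000000, coefficient = 1
x_1 = 2.2750, f(x_1) = 6.175625, coefficient = 2
x_2 = 2.5500, f(x_2) = 7.502500, coefficient = 2
x_3 = 2.8250, f(x_3) = 8.980625, coefficient = 2
x_4 = 3.1000, f(x_4) = 10.610000, coefficient = 2
x_5 = 3.3750, f(x_5) = 12.390625, coefficient = 2
x_6 = 3.6500, f(x_6) = 14.322500, coefficient = 2
x_7 = 3.9250, f(x_7) = 16.405625, coefficient = 2
x_8 = 4.2000, f(x_8) = 18.640000, coefficient = 2
x_9 = 4.4750, f(x_9) = 21.025625, coefficient = 2
x_10 = 4.7500, f(x_10) = 23.562500, coefficient = 1

I ≈ (0.275000/2) × 260.668750 = 35.841953
Exact value: 35.807292
Error: 0.034661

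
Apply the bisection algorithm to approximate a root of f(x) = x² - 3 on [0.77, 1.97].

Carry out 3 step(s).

f(x) = x² - 3
Initial interval: [0.77, 1.97]

Iteration 1:
  c_1 = (0.770000 + 1.970000)/2 = 1.370000
  f(c_1) = f(1.370000) = -1.123100
  f(a) × f(c) ≥ 0, new interval: [1.370000, 1.970000]
Iteration 2:
  c_2 = (1.370000 + 1.970000)/2 = 1.670000
  f(c_2) = f(1.670000) = -0.211100
  f(a) × f(c) ≥ 0, new interval: [1.670000, 1.970000]
Iteration 3:
  c_3 = (1.670000 + 1.970000)/2 = 1.820000
  f(c_3) = f(1.820000) = 0.312400
  f(a) × f(c) < 0, new interval: [1.670000, 1.820000]

After 3 iteration(s), the approximation is c_3 = 1.820000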